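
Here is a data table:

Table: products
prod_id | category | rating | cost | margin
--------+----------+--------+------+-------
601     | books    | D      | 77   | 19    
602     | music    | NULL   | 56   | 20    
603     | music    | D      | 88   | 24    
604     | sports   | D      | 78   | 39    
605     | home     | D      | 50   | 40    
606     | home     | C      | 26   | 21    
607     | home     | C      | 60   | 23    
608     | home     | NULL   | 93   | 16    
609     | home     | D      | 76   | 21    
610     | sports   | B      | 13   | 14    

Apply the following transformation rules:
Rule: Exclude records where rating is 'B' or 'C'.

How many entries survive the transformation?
7

Step 1: Count records to exclude
  - 1 (B) + 2 (C) = 3 records
Step 2: Total records: 10
Step 3: Remaining = 10 - 3 = 7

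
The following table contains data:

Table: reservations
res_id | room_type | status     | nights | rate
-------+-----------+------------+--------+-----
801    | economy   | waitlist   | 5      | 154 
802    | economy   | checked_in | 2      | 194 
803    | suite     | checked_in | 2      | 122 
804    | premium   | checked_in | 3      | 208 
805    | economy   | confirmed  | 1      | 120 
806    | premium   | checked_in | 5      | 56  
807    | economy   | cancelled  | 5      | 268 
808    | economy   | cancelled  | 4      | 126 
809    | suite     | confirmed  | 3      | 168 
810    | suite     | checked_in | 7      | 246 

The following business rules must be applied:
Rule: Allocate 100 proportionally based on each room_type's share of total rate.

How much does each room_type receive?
economy: 51.87, premium: 15.88, suite: 32.25

Step 1: Calculate total rate = 1662
Step 2: Calculate each room_type's proportion:
  economy: 862/1662 = 51.87% → 51.87
  premium: 264/1662 = 15.88% → 15.88
  suite: 536/1662 = 32.25% → 32.25
Step 3: Verify: sum of allocations ≈ 100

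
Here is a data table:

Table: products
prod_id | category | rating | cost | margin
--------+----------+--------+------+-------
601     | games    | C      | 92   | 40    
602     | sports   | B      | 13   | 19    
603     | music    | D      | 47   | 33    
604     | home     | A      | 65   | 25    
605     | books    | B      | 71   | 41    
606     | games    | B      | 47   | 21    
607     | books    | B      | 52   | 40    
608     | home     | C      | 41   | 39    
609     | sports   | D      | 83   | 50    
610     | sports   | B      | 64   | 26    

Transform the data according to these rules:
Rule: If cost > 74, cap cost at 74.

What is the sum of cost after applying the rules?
548

Step 1: 2 records have cost > 74
Step 2: These records originally summed to 175
Step 3: After capping: 2 × 74 = 148
Step 4: Unaffected records sum: 400
Step 5: Final sum = 148 + 400 = 548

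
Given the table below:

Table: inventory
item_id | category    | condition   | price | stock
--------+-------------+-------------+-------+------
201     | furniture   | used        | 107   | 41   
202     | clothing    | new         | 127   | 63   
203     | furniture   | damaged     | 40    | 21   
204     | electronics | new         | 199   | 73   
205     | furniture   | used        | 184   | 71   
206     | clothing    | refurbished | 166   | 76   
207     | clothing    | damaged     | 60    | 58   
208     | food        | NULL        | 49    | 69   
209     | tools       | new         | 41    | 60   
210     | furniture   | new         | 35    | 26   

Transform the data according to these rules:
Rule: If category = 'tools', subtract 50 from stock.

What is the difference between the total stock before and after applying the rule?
50

Step 1: Original sum of stock = 558
Step 2: 1 records have category = 'tools'
Step 3: Each affected record changes by -50
Step 4: Total change = 1 × -50 = -50
Step 5: New sum = 558 + -50 = 508
Step 6: Difference = |508 - 558| = 50
        (Sum decreased by 50)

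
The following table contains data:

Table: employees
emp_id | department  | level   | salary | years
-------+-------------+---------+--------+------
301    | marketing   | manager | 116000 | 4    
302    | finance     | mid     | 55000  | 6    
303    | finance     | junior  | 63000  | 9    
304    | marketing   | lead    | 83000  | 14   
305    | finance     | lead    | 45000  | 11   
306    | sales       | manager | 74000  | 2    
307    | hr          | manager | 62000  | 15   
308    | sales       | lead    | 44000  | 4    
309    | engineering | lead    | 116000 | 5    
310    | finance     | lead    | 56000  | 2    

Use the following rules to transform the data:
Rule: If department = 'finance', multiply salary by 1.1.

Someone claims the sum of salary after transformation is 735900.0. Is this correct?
Yes, the result is correct.

Step 1: Calculate the correct sum after transformation
Step 2: Apply multiplier 1.1 to records where department = 'finance'
Step 3: Correct result = 735900.0
Step 4: Claimed result = 735900.0
Step 5: 735900.0 = 735900.0 ✓
Conclusion: The claimed result is correct.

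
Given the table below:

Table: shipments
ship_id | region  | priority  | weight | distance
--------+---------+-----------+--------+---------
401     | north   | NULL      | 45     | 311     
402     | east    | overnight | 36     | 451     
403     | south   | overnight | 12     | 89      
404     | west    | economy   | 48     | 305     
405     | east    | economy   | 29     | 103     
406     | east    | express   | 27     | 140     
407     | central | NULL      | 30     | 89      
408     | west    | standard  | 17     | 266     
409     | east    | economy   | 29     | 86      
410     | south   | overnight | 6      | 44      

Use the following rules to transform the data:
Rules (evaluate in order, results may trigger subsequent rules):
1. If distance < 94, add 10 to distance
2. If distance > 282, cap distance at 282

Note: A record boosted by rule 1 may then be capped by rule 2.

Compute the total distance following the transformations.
1703

Step 1: Apply rule 1 to records with distance < 94
  - 4 records get bonus of 10
  - Of these, 0 records then exceed 282 and get capped
Step 2: Apply rule 2 to records with distance > 282
  - 3 records (original) are capped
Step 3: Calculate final sum = 1703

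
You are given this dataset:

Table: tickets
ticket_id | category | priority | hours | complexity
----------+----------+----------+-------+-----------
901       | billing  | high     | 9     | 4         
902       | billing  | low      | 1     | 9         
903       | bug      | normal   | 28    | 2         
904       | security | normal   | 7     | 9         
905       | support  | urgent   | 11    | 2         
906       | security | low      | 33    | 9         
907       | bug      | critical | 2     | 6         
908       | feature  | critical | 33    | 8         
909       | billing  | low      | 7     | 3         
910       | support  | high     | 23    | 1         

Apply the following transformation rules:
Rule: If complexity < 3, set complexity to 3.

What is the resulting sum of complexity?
57

Step 1: 3 records have complexity < 3
Step 2: These records originally summed to 5
Step 3: After setting to minimum: 3 × 3 = 9
Step 4: Unaffected records sum: 48
Step 5: Final sum = 9 + 48 = 57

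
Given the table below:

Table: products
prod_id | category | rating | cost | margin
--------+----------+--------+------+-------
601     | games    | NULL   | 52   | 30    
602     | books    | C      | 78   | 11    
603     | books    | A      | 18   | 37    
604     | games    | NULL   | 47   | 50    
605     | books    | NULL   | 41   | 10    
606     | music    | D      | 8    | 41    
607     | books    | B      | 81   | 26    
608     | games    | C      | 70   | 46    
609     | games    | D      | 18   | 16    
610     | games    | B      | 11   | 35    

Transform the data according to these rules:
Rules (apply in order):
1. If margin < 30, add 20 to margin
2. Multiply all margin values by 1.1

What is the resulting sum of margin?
420.2

Step 1: Apply Rule 1 - Add 20 to records with margin < 30
  - 4 records affected: 63 + (4 × 20) = 143
  - Unaffected records: 239
  - Sum after Rule 1: 382
Step 2: Apply Rule 2 - Multiply all by 1.1
  - 382 × 1.1 = 420.2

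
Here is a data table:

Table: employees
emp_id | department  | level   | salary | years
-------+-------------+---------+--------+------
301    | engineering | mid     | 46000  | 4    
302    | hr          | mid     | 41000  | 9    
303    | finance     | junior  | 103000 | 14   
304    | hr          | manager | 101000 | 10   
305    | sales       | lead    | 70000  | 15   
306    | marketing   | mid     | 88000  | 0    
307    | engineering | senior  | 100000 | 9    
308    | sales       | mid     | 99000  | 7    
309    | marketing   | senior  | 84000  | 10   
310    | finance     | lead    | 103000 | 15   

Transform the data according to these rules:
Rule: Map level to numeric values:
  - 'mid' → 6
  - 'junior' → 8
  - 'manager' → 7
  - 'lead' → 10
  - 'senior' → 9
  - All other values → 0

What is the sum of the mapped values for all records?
77

Step 1: Apply mapping to each record
Step 2: Count by status:
  'mid': 4 records × 6 = 24
  'junior': 1 records × 8 = 8
  'manager': 1 records × 7 = 7
  'lead': 2 records × 10 = 20
  'senior': 2 records × 9 = 18
Step 3: Sum all mapped values = 77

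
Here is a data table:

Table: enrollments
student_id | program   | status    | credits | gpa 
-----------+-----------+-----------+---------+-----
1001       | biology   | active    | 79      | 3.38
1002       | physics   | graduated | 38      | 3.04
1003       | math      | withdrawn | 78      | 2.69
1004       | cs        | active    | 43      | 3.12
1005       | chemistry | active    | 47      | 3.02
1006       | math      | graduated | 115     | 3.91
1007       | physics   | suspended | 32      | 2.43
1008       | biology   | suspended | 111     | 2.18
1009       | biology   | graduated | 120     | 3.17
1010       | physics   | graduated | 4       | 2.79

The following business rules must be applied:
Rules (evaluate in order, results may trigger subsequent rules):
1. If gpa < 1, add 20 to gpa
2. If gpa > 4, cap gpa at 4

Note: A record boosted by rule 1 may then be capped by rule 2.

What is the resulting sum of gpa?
29.73

Step 1: Apply rule 1 to records with gpa < 1
  - 0 records get bonus of 20
  - Of these, 0 records then exceed 4 and get capped
Step 2: Apply rule 2 to records with gpa > 4
  - 0 records (original) are capped
Step 3: Calculate final sum = 29.73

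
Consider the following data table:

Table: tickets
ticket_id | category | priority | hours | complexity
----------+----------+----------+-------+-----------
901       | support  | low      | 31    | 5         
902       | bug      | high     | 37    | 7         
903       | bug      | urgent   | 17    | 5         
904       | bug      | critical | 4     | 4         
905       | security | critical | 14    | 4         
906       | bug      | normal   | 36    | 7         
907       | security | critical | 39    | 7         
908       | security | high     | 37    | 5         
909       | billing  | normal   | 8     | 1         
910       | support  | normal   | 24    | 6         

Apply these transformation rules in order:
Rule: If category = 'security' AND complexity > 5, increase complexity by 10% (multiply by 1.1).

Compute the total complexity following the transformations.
51.7

Step 1: Find records where category = 'security' AND complexity > 5
Step 2: 1 records match, summing to 7
Step 3: After multiplier: 7 × 1.1 = 7.7
Step 4: Unaffected records sum: 44
Step 5: Final sum = 7.7 + 44 = 51.7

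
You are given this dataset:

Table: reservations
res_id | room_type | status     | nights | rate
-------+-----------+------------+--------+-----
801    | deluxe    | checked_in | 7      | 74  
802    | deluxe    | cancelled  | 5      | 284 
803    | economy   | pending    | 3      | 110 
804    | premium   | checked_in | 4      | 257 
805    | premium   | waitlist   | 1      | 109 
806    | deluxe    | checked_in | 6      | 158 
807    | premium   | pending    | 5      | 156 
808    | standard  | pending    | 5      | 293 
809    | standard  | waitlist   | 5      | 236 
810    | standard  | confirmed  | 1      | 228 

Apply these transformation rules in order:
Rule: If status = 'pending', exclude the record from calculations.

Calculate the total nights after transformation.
29

Step 1: Identify records where status = 'pending'
Step 2: The excluded records sum to 13
Step 3: Original total nights = 42
Step 4: Remaining total = 42 - 13 = 29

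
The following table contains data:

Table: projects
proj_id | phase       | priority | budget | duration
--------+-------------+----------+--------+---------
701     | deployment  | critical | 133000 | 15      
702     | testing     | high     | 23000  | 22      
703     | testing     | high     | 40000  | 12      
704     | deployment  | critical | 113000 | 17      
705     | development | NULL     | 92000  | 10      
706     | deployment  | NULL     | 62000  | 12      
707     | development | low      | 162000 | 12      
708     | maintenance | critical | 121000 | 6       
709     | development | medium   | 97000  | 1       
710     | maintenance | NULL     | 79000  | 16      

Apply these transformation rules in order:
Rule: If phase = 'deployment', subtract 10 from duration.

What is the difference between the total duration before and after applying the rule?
30

Step 1: Original sum of duration = 123
Step 2: 3 records have phase = 'deployment'
Step 3: Each affected record changes by -10
Step 4: Total change = 3 × -10 = -30
Step 5: New sum = 123 + -30 = 93
Step 6: Difference = |93 - 123| = 30
        (Sum decreased by 30)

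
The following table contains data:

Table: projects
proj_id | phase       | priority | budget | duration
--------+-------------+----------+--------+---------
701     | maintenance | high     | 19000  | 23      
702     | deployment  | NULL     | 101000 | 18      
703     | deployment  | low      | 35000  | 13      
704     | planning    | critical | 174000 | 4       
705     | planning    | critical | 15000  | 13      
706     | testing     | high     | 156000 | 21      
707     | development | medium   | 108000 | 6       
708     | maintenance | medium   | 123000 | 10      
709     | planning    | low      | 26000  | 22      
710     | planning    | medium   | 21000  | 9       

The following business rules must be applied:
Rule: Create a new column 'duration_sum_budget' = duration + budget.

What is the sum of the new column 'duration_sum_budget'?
778139

Step 1: For each record, compute duration + budget
Example calculations:
  23 + 19000 = 19023
  18 + 101000 = 101018
  13 + 35000 = 35013
  ...
Step 2: Sum all derived values
Step 3: Total = 778139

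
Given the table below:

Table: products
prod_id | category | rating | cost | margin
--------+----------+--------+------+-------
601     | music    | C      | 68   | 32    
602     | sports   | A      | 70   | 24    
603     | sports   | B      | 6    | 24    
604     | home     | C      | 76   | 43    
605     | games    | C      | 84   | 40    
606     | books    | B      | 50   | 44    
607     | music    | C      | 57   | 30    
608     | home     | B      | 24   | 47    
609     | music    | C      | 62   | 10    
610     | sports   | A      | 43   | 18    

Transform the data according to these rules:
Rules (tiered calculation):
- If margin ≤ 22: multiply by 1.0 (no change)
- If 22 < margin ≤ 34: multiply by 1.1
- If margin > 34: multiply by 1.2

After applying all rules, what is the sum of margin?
357.8

Step 1: Tier 1 (margin ≤ 22): 2 records, sum = 28 × 1.0 = 28.0
Step 2: Tier 2 (22 < margin ≤ 34): 4 records, sum = 110 × 1.1 = 121.0
Step 3: Tier 3 (margin > 34): 4 records, sum = 174 × 1.2 = 208.8
Step 4: Final sum = 28.0 + 121.0 + 208.8 = 357.8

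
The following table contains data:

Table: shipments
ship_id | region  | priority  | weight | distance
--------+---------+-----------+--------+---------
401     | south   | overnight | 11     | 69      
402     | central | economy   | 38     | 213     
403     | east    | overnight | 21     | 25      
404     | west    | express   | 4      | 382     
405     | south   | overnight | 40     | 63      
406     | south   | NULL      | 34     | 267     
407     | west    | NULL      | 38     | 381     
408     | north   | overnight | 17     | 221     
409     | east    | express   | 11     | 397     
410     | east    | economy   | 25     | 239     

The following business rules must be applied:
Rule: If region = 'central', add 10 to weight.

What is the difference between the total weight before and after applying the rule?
10

Step 1: Original sum of weight = 239
Step 2: 1 records have region = 'central'
Step 3: Each affected record changes by 10
Step 4: Total change = 1 × 10 = 10
Step 5: New sum = 239 + 10 = 249
Step 6: Difference = |249 - 239| = 10
        (Sum increased by 10)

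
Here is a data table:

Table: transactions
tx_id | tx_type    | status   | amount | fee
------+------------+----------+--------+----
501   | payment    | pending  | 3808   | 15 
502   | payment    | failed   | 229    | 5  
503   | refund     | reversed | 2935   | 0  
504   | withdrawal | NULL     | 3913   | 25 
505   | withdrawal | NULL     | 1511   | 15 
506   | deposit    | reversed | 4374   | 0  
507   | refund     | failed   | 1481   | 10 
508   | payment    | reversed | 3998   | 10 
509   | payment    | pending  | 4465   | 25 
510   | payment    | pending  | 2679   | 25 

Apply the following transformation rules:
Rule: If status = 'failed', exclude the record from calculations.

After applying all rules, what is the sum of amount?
27683

Step 1: Identify records where status = 'failed'
Step 2: The excluded records sum to 1710
Step 3: Original total amount = 29393
Step 4: Remaining total = 29393 - 1710 = 27683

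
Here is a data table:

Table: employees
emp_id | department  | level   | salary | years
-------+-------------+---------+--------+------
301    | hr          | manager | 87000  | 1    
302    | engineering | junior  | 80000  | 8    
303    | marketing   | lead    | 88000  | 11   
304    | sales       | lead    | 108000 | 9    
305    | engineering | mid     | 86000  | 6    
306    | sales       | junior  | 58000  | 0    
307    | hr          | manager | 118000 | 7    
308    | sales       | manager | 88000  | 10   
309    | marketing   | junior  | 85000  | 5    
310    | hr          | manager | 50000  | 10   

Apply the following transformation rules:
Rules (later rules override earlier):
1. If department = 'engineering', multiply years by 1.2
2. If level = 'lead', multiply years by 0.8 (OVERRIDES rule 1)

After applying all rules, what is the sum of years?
65.8

Step 1: Rule 2 takes priority for records with level = 'lead'
  - 2 records: 20 × 0.8 = 16.0
Step 2: Rule 1 applies to remaining records with department = 'engineering'
  - 2 records: 14 × 1.2 = 16.8
Step 3: Other records unchanged: 33
Step 4: Final sum = 16.0 + 16.8 + 33 = 65.8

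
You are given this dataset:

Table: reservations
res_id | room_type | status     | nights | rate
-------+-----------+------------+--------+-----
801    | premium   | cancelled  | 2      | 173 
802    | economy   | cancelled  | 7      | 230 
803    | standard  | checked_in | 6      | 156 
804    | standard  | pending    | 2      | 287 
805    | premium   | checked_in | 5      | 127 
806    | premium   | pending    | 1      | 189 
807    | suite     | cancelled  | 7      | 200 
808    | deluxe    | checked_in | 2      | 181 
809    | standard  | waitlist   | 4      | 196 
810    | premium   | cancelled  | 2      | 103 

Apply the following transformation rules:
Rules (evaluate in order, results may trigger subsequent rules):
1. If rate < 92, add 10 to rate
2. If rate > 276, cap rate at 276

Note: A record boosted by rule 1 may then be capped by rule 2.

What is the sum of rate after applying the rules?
1831

Step 1: Apply rule 1 to records with rate < 92
  - 0 records get bonus of 10
  - Of these, 0 records then exceed 276 and get capped
Step 2: Apply rule 2 to records with rate > 276
  - 1 records (original) are capped
Step 3: Calculate final sum = 1831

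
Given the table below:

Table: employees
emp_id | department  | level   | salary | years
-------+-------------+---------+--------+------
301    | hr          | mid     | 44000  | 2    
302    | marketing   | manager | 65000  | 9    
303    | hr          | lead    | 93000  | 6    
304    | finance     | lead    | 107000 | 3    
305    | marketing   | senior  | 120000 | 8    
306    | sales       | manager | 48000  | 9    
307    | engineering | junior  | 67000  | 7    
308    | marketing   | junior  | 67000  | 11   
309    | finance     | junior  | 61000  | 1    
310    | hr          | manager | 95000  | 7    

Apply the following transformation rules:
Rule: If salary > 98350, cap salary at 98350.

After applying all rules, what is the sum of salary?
736700

Step 1: 2 records have salary > 98350
Step 2: These records originally summed to 227000
Step 3: After capping: 2 × 98350 = 196700
Step 4: Unaffected records sum: 540000
Step 5: Final sum = 196700 + 540000 = 736700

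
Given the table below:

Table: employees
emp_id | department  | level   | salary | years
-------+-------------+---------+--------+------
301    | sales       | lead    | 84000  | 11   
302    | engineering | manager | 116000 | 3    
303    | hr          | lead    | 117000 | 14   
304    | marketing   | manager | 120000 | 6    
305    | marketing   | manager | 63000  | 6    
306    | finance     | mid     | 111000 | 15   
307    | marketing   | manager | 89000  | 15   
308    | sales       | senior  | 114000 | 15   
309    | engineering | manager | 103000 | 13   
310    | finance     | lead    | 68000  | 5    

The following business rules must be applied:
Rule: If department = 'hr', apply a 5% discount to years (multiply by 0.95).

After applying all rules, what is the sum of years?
102.3

Step 1: Records with department = 'hr' have total years = 14
Step 2: Apply multiplier: 14 × 0.95 = 13.3
Step 3: Other records total: 89
Step 4: Final sum = 13.3 + 89 = 102.3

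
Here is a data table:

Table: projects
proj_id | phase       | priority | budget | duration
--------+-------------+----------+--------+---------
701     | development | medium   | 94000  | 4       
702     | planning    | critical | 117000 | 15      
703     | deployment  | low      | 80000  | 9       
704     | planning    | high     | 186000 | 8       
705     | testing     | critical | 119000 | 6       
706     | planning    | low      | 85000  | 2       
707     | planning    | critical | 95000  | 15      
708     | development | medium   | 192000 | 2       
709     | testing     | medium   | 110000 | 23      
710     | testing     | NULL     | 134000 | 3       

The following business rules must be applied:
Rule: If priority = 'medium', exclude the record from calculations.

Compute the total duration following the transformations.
58

Step 1: Identify records where priority = 'medium'
Step 2: The excluded records sum to 29
Step 3: Original total duration = 87
Step 4: Remaining total = 87 - 29 = 58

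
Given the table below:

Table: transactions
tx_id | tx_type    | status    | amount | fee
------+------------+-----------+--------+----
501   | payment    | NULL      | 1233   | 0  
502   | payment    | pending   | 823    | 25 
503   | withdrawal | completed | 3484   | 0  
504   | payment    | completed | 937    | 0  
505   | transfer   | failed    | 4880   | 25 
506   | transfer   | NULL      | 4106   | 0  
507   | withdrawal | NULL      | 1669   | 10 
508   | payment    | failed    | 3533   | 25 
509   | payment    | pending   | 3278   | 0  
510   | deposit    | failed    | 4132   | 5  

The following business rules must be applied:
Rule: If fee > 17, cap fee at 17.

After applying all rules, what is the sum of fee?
66

Step 1: 3 records have fee > 17
Step 2: These records originally summed to 75
Step 3: After capping: 3 × 17 = 51
Step 4: Unaffected records sum: 15
Step 5: Final sum = 51 + 15 = 66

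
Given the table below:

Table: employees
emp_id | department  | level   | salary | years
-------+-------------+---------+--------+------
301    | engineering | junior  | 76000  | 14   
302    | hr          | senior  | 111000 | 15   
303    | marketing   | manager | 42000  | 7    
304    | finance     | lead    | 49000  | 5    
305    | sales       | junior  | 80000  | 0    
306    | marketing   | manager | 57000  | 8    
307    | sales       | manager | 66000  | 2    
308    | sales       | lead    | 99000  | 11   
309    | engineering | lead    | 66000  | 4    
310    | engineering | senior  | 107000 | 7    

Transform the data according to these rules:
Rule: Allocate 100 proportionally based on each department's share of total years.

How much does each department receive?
engineering: 34.25, finance: 6.85, hr: 20.55, marketing: 20.55, sales: 17.81

Step 1: Calculate total years = 73
Step 2: Calculate each department's proportion:
  engineering: 25/73 = 34.25% → 34.25
  finance: 5/73 = 6.85% → 6.85
  hr: 15/73 = 20.55% → 20.55
  marketing: 15/73 = 20.55% → 20.55
  sales: 13/73 = 17.81% → 17.81
Step 3: Verify: sum of allocations ≈ 100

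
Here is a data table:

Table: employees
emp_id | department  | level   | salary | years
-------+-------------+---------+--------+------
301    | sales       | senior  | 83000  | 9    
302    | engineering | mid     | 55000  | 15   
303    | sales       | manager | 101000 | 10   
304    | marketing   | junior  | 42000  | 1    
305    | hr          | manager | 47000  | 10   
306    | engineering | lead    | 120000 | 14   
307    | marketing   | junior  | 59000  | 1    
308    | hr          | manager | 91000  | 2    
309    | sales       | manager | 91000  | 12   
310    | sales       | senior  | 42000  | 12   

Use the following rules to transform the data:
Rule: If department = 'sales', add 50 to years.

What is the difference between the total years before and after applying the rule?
200

Step 1: Original sum of years = 86
Step 2: 4 records have department = 'sales'
Step 3: Each affected record changes by 50
Step 4: Total change = 4 × 50 = 200
Step 5: New sum = 86 + 200 = 286
Step 6: Difference = |286 - 86| = 200
        (Sum increased by 200)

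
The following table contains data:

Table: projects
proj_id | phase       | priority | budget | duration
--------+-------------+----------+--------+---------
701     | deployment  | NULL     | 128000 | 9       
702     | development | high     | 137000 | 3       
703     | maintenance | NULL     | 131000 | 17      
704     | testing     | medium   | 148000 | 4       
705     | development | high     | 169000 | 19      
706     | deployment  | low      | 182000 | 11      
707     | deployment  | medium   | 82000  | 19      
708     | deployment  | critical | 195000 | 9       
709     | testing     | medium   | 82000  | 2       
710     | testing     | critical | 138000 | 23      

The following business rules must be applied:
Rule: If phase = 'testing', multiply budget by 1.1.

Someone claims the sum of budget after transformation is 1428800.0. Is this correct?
Yes, the result is correct.

Step 1: Calculate the correct sum after transformation
Step 2: Apply multiplier 1.1 to records where phase = 'testing'
Step 3: Correct result = 1428800.0
Step 4: Claimed result = 1428800.0
Step 5: 1428800.0 = 1428800.0 ✓
Conclusion: The claimed result is correct.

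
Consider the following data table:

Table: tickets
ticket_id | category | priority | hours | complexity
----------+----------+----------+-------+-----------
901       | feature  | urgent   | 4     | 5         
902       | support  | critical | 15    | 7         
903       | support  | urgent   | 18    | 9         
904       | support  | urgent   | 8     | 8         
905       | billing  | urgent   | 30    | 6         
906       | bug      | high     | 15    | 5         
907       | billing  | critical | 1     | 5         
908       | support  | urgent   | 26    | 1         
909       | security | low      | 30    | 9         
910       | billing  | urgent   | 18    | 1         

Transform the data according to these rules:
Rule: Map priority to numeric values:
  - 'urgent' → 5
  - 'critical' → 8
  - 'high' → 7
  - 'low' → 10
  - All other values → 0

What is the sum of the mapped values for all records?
63

Step 1: Apply mapping to each record
Step 2: Count by status:
  'urgent': 6 records × 5 = 30
  'critical': 2 records × 8 = 16
  'high': 1 records × 7 = 7
  'low': 1 records × 10 = 10
Step 3: Sum all mapped values = 63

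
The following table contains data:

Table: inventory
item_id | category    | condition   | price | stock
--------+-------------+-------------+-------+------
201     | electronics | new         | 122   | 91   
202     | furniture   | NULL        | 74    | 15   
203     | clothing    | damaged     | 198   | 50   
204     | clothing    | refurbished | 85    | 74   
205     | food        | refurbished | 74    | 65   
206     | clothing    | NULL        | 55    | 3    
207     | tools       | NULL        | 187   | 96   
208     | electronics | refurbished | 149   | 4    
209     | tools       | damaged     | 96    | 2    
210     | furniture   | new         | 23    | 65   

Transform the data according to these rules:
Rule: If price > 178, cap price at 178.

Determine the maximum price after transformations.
178

Step 1: Original maximum price = 198
Step 2: Apply cap at 178
Step 3: 2 records had price > 178 and were capped
Step 4: Maximum after transformation = 178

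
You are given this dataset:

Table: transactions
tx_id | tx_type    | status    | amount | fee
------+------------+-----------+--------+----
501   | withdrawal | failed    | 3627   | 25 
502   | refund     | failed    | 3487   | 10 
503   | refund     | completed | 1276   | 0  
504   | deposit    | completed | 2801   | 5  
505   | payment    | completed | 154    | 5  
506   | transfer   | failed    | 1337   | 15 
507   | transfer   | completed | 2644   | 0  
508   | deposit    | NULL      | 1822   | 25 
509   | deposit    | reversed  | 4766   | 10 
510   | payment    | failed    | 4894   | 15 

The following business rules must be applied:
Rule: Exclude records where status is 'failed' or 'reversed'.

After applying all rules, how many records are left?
5

Step 1: Count records to exclude
  - 4 (failed) + 1 (reversed) = 5 records
Step 2: Total records: 10
Step 3: Remaining = 10 - 5 = 5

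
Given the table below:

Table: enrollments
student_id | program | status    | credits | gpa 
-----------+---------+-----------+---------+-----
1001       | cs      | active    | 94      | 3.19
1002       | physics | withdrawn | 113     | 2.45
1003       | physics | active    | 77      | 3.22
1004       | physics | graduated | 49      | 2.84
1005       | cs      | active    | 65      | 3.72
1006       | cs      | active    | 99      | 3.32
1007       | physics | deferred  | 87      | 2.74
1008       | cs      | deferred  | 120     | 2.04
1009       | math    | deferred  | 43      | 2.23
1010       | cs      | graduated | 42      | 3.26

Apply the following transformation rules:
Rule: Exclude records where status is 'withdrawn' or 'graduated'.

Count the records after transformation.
7

Step 1: Count records to exclude
  - 1 (withdrawn) + 2 (graduated) = 3 records
Step 2: Total records: 10
Step 3: Remaining = 10 - 3 = 7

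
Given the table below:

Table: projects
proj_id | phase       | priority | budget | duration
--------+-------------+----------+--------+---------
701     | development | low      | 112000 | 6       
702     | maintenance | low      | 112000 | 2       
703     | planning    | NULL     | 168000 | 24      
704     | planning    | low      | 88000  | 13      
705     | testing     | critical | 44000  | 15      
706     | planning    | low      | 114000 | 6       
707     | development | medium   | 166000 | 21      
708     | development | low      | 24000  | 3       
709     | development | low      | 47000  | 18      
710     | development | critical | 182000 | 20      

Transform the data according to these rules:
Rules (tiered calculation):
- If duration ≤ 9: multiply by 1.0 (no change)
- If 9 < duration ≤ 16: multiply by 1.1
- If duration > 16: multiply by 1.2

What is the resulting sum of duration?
147.4

Step 1: Tier 1 (duration ≤ 9): 4 records, sum = 17 × 1.0 = 17.0
Step 2: Tier 2 (9 < duration ≤ 16): 2 records, sum = 28 × 1.1 = 30.8
Step 3: Tier 3 (duration > 16): 4 records, sum = 83 × 1.2 = 99.6
Step 4: Final sum = 17.0 + 30.8 + 99.6 = 147.4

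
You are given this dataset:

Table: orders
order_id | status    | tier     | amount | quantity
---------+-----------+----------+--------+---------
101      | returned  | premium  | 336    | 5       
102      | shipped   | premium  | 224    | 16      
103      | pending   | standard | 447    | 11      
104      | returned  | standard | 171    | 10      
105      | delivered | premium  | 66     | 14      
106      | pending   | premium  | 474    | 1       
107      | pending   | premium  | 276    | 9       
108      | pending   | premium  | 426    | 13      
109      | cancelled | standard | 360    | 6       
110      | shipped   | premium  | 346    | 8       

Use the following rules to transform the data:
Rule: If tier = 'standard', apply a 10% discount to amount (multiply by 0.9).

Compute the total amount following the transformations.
3028.2

Step 1: Records with tier = 'standard' have total amount = 978
Step 2: Apply multiplier: 978 × 0.9 = 880.2
Step 3: Other records total: 2148
Step 4: Final sum = 880.2 + 2148 = 3028.2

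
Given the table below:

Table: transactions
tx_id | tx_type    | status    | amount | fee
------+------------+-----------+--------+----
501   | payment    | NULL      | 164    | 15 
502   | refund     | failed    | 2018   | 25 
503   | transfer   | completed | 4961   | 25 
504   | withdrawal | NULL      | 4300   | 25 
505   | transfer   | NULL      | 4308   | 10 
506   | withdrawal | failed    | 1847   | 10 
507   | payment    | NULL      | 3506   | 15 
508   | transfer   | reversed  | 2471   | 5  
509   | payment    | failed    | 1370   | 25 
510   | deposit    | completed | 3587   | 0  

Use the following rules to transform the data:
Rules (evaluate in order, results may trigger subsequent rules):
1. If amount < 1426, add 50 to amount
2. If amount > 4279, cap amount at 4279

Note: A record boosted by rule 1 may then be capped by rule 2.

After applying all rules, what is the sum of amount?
27900

Step 1: Apply rule 1 to records with amount < 1426
  - 2 records get bonus of 50
  - Of these, 0 records then exceed 4279 and get capped
Step 2: Apply rule 2 to records with amount > 4279
  - 3 records (original) are capped
Step 3: Calculate final sum = 27900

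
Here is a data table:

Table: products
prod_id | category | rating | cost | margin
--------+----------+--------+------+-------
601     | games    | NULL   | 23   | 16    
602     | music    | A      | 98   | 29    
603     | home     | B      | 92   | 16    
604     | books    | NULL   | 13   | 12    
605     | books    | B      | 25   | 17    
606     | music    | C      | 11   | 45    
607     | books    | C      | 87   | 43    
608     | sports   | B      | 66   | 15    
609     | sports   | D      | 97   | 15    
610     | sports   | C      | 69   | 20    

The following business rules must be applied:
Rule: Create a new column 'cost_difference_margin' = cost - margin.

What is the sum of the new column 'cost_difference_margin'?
353

Step 1: For each record, compute cost - margin
Example calculations:
  23 - 16 = 7
  98 - 29 = 69
  92 - 16 = 76
  ...
Step 2: Sum all derived values
Step 3: Total = 353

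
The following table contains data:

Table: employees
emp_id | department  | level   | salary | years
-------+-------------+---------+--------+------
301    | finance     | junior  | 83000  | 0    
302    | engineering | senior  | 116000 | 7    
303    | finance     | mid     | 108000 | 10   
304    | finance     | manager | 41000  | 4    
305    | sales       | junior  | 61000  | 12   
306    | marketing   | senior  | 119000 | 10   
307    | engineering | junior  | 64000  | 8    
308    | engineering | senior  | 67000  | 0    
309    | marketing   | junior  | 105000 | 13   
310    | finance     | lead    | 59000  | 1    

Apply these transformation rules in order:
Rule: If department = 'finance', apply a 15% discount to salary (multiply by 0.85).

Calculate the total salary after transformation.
779350.0

Step 1: Records with department = 'finance' have total salary = 291000
Step 2: Apply multiplier: 291000 × 0.85 = 247350.0
Step 3: Other records total: 532000
Step 4: Final sum = 247350.0 + 532000 = 779350.0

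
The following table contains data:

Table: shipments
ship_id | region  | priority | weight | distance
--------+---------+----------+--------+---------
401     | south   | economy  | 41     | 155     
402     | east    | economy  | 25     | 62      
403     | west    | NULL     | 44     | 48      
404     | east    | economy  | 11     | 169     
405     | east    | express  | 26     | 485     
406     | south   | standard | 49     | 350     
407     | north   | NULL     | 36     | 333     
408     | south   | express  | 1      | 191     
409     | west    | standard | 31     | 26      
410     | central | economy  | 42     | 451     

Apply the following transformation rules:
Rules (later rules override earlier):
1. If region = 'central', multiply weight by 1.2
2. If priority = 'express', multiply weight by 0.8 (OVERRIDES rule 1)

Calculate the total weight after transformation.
309.0

Step 1: Rule 2 takes priority for records with priority = 'express'
  - 2 records: 27 × 0.8 = 21.6
Step 2: Rule 1 applies to remaining records with region = 'central'
  - 1 records: 42 × 1.2 = 50.4
Step 3: Other records unchanged: 237
Step 4: Final sum = 21.6 + 50.4 + 237 = 309.0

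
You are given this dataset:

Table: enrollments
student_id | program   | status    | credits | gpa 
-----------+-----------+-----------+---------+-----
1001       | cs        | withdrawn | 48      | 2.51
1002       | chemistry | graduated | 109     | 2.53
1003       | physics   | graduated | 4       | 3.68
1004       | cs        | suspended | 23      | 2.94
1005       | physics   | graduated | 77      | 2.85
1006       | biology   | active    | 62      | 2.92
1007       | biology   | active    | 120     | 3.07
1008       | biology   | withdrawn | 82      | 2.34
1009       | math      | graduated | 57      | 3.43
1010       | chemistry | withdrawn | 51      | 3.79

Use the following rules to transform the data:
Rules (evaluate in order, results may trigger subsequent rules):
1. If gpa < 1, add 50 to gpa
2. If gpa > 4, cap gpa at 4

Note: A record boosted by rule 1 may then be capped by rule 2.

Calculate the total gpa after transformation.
30.06

Step 1: Apply rule 1 to records with gpa < 1
  - 0 records get bonus of 50
  - Of these, 0 records then exceed 4 and get capped
Step 2: Apply rule 2 to records with gpa > 4
  - 0 records (original) are capped
Step 3: Calculate final sum = 30.06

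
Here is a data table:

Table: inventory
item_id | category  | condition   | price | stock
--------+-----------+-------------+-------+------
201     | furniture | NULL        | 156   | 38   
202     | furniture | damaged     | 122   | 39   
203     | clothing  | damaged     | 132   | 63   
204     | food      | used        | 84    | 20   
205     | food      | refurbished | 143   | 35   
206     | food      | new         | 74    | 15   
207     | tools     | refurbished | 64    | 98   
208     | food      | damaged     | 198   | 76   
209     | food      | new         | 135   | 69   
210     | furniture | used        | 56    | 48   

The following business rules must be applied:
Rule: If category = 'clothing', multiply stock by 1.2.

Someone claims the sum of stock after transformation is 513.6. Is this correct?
Yes, the result is correct.

Step 1: Calculate the correct sum after transformation
Step 2: Apply multiplier 1.2 to records where category = 'clothing'
Step 3: Correct result = 513.6
Step 4: Claimed result = 513.6
Step 5: 513.6 = 513.6 ✓
Conclusion: The claimed result is correct.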